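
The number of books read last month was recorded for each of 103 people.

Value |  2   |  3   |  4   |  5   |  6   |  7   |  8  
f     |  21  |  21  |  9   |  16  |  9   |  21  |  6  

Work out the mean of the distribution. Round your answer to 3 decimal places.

4.563

Values: 2, 3, 4, 5, 6, 7, 8
Σfx = 21×2 + 21×3 + 9×4 + 16×5 + 9×6 + 21×7 + 6×8 = 470
n = Σf = 103
Mean = 470 / 103 = 4.5631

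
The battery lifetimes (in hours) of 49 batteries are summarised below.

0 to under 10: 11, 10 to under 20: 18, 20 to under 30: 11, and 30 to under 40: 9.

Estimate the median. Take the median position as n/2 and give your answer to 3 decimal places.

Cumulative frequencies: 11, 29, 40, 49
n = 49; position = n/2 = 24.5.
This falls in the class 10 to under 20: L = 10, F = 11, f = 18, h = 10.
Median ≈ 10 + ((24.5 − 11) / 18) × 10 = 17.5000

17.500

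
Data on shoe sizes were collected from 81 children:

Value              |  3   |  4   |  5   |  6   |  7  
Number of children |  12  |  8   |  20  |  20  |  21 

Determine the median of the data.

Cumulative frequencies: 12, 20, 40, 60, 81
n = 81, so the median is the value in position (n+1)/2 = 41.
Position 41 falls at value 6.

6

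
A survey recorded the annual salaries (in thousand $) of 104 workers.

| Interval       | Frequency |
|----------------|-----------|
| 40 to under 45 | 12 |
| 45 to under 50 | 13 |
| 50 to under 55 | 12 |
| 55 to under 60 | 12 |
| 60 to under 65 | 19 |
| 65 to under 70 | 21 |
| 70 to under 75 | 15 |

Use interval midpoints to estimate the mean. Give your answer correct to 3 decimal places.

Midpoints: 42.5, 47.5, 52.5, 57.5, 62.5, 67.5, 72.5
Σfm = 12×42.5 + 13×47.5 + 12×52.5 + 12×57.5 + 19×62.5 + 21×67.5 + 15×72.5 = 6140
n = Σf = 104
Mean = 6140 / 104 = 59.0385

59.038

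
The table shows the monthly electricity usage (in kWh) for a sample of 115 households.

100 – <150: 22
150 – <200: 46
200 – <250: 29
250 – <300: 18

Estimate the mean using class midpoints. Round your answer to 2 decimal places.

193.70

Midpoints: 125, 175, 225, 275
Σfm = 22×125 + 46×175 + 29×225 + 18×275 = 22275
n = Σf = 115
Mean = 22275 / 115 = 193.6957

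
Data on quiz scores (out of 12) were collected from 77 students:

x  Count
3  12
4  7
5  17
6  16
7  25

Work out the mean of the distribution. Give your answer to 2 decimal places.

5.45

Values: 3, 4, 5, 6, 7
Σfx = 12×3 + 7×4 + 17×5 + 16×6 + 25×7 = 420
n = Σf = 77
Mean = 420 / 77 = 5.4545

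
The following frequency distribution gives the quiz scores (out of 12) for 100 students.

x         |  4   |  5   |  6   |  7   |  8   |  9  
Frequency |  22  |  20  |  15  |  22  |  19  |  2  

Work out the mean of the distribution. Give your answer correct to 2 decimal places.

6.02

Values: 4, 5, 6, 7, 8, 9
Σfx = 22×4 + 20×5 + 15×6 + 22×7 + 19×8 + 2×9 = 602
n = Σf = 100
Mean = 602 / 100 = 6.0200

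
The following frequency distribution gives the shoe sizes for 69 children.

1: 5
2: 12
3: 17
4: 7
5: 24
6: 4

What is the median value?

Cumulative frequencies: 5, 17, 34, 41, 65, 69
n = 69, so the median is the value in position (n+1)/2 = 35.
Position 35 falls at value 4.

4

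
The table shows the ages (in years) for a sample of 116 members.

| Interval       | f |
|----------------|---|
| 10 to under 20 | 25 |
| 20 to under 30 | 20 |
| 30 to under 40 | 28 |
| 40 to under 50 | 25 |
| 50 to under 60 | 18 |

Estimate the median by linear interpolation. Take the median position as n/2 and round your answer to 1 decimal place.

34.6

Cumulative frequencies: 25, 45, 73, 98, 116
n = 116; position = n/2 = 58.
This falls in the class 30 to under 40: L = 30, F = 45, f = 28, h = 10.
Median ≈ 30 + ((58 − 45) / 28) × 10 = 34.6429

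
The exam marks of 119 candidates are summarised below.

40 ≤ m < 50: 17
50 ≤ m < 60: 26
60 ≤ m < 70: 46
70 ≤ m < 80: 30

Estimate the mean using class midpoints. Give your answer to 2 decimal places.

Midpoints: 45, 55, 65, 75
Σfm = 17×45 + 26×55 + 46×65 + 30×75 = 7435
n = Σf = 119
Mean = 7435 / 119 = 62.4790

62.48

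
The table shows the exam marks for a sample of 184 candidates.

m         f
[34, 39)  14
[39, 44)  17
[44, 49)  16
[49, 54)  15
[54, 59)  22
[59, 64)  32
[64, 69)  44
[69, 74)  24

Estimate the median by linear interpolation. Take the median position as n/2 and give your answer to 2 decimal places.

60.25

Cumulative frequencies: 14, 31, 47, 62, 84, 116, 160, 184
n = 184; position = n/2 = 92.
This falls in the class [59, 64): L = 59, F = 84, f = 32, h = 5.
Median ≈ 59 + ((92 − 84) / 32) × 5 = 60.2500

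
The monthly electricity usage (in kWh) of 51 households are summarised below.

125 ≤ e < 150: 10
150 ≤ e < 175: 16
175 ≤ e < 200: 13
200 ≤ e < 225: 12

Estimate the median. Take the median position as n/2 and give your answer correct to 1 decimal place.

Cumulative frequencies: 10, 26, 39, 51
n = 51; position = n/2 = 25.5.
This falls in the class 150 ≤ e < 175: L = 150, F = 10, f = 16, h = 25.
Median ≈ 150 + ((25.5 − 10) / 16) × 25 = 174.2188

174.2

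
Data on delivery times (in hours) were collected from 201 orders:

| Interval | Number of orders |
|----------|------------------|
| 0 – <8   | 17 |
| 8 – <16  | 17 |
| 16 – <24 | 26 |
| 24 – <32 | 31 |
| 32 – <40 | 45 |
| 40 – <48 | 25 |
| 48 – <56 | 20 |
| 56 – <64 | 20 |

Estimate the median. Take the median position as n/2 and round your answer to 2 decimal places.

33.69

Cumulative frequencies: 17, 34, 60, 91, 136, 161, 181, 201
n = 201; position = n/2 = 100.5.
This falls in the class 32 – <40: L = 32, F = 91, f = 45, h = 8.
Median ≈ 32 + ((100.5 − 91) / 45) × 8 = 33.6889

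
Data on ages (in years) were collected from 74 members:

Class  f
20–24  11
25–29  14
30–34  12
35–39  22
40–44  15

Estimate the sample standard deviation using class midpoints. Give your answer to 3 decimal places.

6.838

Midpoints: 22, 27, 32, 37, 42
n = 74, Σfm = 2448, mean = 33.0811
Σfm² = 84396
Σf(m − x̄)² = Σfm² − (Σfm)²/n = 84396 − 2448²/74 = 3413.5135
Sample variance = 3413.5135 / 73 = 46.7605
Standard deviation = √46.7605 = 6.8382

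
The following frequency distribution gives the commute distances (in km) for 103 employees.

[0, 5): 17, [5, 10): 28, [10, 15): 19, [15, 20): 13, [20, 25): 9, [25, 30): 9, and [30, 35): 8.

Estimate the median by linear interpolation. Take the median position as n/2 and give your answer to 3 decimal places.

11.711

Cumulative frequencies: 17, 45, 64, 77, 86, 95, 103
n = 103; position = n/2 = 51.5.
This falls in the class [10, 15): L = 10, F = 45, f = 19, h = 5.
Median ≈ 10 + ((51.5 − 45) / 19) × 5 = 11.7105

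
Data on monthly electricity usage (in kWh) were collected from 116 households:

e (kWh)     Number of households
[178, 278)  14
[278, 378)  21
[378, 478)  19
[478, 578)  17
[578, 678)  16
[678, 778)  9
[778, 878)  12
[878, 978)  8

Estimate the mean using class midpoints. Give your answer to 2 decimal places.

527.14

Midpoints: 228, 328, 428, 528, 628, 728, 828, 928
Σfm = 14×228 + 21×328 + 19×428 + 17×528 + 16×628 + 9×728 + 12×828 + 8×928 = 61148
n = Σf = 116
Mean = 61148 / 116 = 527.1379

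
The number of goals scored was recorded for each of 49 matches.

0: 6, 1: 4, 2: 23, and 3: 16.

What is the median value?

Cumulative frequencies: 6, 10, 33, 49
n = 49, so the median is the value in position (n+1)/2 = 25.
Position 25 falls at value 2.

2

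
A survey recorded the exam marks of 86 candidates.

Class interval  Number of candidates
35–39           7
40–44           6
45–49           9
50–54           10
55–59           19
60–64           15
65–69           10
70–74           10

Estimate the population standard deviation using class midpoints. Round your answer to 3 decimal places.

Midpoints: 37, 42, 47, 52, 57, 62, 67, 72
n = 86, Σfm = 4857, mean = 56.4767
Σfm² = 283209
Σf(m − x̄)² = Σfm² − (Σfm)²/n = 283209 − 4857²/86 = 8901.4535
Population variance = 8901.4535 / 86 = 103.5053
Standard deviation = √103.5053 = 10.1738

10.174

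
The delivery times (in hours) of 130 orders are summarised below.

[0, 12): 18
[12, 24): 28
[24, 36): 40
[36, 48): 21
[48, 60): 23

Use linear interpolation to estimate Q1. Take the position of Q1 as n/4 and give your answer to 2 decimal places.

Cumulative frequencies: 18, 46, 86, 107, 130
n = 130; position = n/4 = 32.5.
This falls in the class [12, 24): L = 12, F = 18, f = 28, h = 12.
Lower quartile ≈ 12 + ((32.5 − 18) / 28) × 12 = 18.2143

18.21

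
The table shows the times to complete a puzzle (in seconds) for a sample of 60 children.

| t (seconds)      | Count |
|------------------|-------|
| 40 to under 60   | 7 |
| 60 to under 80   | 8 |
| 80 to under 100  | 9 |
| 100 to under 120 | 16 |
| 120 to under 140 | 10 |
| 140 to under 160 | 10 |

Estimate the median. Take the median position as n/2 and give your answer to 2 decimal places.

Cumulative frequencies: 7, 15, 24, 40, 50, 60
n = 60; position = n/2 = 30.
This falls in the class 100 to under 120: L = 100, F = 24, f = 16, h = 20.
Median ≈ 100 + ((30 − 24) / 16) × 20 = 107.5000

107.50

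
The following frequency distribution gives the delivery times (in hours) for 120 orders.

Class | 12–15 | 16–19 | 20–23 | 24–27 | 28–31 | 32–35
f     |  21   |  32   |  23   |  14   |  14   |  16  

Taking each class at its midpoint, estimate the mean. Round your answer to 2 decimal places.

Midpoints: 13.5, 17.5, 21.5, 25.5, 29.5, 33.5
Σfm = 21×13.5 + 32×17.5 + 23×21.5 + 14×25.5 + 14×29.5 + 16×33.5 = 2644
n = Σf = 120
Mean = 2644 / 120 = 22.0333

22.03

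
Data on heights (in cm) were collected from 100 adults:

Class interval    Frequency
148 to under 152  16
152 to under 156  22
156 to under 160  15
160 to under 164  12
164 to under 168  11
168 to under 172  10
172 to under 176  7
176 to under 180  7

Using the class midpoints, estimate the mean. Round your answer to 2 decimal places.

160.92

Midpoints: 150, 154, 158, 162, 166, 170, 174, 178
Σfm = 16×150 + 22×154 + 15×158 + 12×162 + 11×166 + 10×170 + 7×174 + 7×178 = 16092
n = Σf = 100
Mean = 16092 / 100 = 160.9200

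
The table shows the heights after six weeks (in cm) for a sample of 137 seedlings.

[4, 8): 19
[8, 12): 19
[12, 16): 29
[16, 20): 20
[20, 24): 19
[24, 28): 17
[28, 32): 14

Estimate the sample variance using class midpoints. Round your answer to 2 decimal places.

Midpoints: 6, 10, 14, 18, 22, 26, 30
n = 137, Σfm = 2350, mean = 17.1533
Σfm² = 48036
Σf(m − x̄)² = Σfm² − (Σfm)²/n = 48036 − 2350²/137 = 7725.7810
Sample variance = 7725.7810 / 136 = 56.8072

56.81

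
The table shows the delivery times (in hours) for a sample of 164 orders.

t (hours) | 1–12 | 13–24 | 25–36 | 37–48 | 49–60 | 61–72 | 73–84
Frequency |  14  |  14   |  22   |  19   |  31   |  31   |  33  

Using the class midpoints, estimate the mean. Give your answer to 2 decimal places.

49.82

Midpoints: 6.5, 18.5, 30.5, 42.5, 54.5, 66.5, 78.5
Σfm = 14×6.5 + 14×18.5 + 22×30.5 + 19×42.5 + 31×54.5 + 31×66.5 + 33×78.5 = 8170
n = Σf = 164
Mean = 8170 / 164 = 49.8171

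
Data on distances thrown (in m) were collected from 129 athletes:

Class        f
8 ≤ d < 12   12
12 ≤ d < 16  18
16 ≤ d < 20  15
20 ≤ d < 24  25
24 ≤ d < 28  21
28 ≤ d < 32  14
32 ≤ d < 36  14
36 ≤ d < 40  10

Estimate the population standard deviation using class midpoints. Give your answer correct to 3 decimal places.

8.207

Midpoints: 10, 14, 18, 22, 26, 30, 34, 38
n = 129, Σfm = 3014, mean = 23.3643
Σfm² = 79108
Σf(m − x̄)² = Σfm² − (Σfm)²/n = 79108 − 3014²/129 = 8687.8760
Population variance = 8687.8760 / 129 = 67.3479
Standard deviation = √67.3479 = 8.2066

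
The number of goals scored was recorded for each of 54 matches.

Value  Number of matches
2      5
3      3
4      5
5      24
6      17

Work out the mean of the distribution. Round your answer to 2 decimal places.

4.83

Values: 2, 3, 4, 5, 6
Σfx = 5×2 + 3×3 + 5×4 + 24×5 + 17×6 = 261
n = Σf = 54
Mean = 261 / 54 = 4.8333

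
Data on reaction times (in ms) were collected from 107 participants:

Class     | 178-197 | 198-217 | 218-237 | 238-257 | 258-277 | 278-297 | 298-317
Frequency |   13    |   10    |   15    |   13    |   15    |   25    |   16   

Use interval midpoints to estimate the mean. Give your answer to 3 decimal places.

Midpoints: 187.5, 207.5, 227.5, 247.5, 267.5, 287.5, 307.5
Σfm = 13×187.5 + 10×207.5 + 15×227.5 + 13×247.5 + 15×267.5 + 25×287.5 + 16×307.5 = 27262.5
n = Σf = 107
Mean = 27262.5 / 107 = 254.7897

254.790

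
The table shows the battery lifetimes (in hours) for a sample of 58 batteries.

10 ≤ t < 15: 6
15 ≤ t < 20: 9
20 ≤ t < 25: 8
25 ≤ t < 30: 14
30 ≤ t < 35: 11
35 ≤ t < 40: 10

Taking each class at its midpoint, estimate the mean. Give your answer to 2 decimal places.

Midpoints: 12.5, 17.5, 22.5, 27.5, 32.5, 37.5
Σfm = 6×12.5 + 9×17.5 + 8×22.5 + 14×27.5 + 11×32.5 + 10×37.5 = 1530
n = Σf = 58
Mean = 1530 / 58 = 26.3793

26.38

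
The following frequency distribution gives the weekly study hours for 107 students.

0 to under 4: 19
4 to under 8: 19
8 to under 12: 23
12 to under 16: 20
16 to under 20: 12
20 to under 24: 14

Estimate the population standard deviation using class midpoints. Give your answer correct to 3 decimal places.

Midpoints: 2, 6, 10, 14, 18, 22
n = 107, Σfm = 1186, mean = 11.0841
Σfm² = 17644
Σf(m − x̄)² = Σfm² − (Σfm)²/n = 17644 − 1186²/107 = 4498.2430
Population variance = 4498.2430 / 107 = 42.0397
Standard deviation = √42.0397 = 6.4838

6.484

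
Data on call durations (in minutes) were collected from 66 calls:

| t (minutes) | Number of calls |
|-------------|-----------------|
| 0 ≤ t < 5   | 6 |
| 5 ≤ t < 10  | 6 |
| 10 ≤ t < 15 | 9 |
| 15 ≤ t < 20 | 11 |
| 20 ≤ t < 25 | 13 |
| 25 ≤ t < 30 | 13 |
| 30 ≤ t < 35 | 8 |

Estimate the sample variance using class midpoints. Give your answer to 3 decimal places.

82.797

Midpoints: 2.5, 7.5, 12.5, 17.5, 22.5, 27.5, 32.5
n = 66, Σfm = 1275, mean = 19.3182
Σfm² = 30012.5
Σf(m − x̄)² = Σfm² − (Σfm)²/n = 30012.5 − 1275²/66 = 5381.8182
Sample variance = 5381.8182 / 65 = 82.7972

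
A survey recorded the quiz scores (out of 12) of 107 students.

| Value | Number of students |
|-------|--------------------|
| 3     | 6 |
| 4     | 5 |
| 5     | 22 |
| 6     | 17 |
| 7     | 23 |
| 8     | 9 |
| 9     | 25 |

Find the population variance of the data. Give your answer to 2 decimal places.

3.17

Values: 3, 4, 5, 6, 7, 8, 9
n = 107, Σfx = 708, mean = 6.6168
Σfx² = 5024
Σf(x − x̄)² = Σfx² − (Σfx)²/n = 5024 − 708²/107 = 339.2897
Population variance = 339.2897 / 107 = 3.1709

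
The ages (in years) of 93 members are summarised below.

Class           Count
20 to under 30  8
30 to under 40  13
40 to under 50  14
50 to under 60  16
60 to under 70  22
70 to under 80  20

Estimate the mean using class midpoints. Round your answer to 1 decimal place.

Midpoints: 25, 35, 45, 55, 65, 75
Σfm = 8×25 + 13×35 + 14×45 + 16×55 + 22×65 + 20×75 = 5095
n = Σf = 93
Mean = 5095 / 93 = 54.7849

54.8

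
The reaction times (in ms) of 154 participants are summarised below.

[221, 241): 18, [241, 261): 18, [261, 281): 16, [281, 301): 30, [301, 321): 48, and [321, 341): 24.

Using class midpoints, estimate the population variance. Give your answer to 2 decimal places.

Midpoints: 231, 251, 271, 291, 311, 331
n = 154, Σfm = 44614, mean = 289.7013
Σfm² = 13082074
Σf(m − x̄)² = Σfm² − (Σfm)²/n = 13082074 − 44614²/154 = 157340.2597
Population variance = 157340.2597 / 154 = 1021.6900

1021.69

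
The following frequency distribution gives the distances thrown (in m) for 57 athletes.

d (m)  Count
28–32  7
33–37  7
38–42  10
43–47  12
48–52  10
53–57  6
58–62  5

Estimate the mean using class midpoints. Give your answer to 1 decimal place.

44.3

Midpoints: 30, 35, 40, 45, 50, 55, 60
Σfm = 7×30 + 7×35 + 10×40 + 12×45 + 10×50 + 6×55 + 5×60 = 2525
n = Σf = 57
Mean = 2525 / 57 = 44.2982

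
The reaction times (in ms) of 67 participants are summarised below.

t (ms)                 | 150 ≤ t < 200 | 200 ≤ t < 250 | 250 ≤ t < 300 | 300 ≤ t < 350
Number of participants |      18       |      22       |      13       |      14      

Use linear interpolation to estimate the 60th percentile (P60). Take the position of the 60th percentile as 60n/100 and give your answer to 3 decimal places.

Cumulative frequencies: 18, 40, 53, 67
n = 67; position = 60n/100 = 40.2.
This falls in the class 250 ≤ t < 300: L = 250, F = 40, f = 13, h = 50.
60th percentile ≈ 250 + ((40.2 − 40) / 13) × 50 = 250.7692

250.769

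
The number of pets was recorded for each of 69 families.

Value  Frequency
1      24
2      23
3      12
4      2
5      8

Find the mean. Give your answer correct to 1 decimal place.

2.2

Values: 1, 2, 3, 4, 5
Σfx = 24×1 + 23×2 + 12×3 + 2×4 + 8×5 = 154
n = Σf = 69
Mean = 154 / 69 = 2.2319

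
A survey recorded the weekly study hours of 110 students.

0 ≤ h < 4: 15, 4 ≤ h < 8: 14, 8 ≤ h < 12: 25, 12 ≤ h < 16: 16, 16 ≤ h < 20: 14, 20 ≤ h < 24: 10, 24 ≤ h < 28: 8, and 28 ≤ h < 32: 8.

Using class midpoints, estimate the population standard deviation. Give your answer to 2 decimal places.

8.26

Midpoints: 2, 6, 10, 14, 18, 22, 26, 30
n = 110, Σfm = 1508, mean = 13.7091
Σfm² = 28184
Σf(m − x̄)² = Σfm² − (Σfm)²/n = 28184 − 1508²/110 = 7510.6909
Population variance = 7510.6909 / 110 = 68.2790
Standard deviation = √68.2790 = 8.2631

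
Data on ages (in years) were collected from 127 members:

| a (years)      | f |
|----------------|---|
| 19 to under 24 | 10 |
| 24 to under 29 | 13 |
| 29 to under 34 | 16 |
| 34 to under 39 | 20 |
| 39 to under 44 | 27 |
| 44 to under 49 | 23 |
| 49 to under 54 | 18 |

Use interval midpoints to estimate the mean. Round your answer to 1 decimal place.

38.7

Midpoints: 21.5, 26.5, 31.5, 36.5, 41.5, 46.5, 51.5
Σfm = 10×21.5 + 13×26.5 + 16×31.5 + 20×36.5 + 27×41.5 + 23×46.5 + 18×51.5 = 4910.5
n = Σf = 127
Mean = 4910.5 / 127 = 38.6654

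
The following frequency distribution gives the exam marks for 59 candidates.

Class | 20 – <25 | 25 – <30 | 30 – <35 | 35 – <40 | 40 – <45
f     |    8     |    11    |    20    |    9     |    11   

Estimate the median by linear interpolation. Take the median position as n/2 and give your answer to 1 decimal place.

Cumulative frequencies: 8, 19, 39, 48, 59
n = 59; position = n/2 = 29.5.
This falls in the class 30 – <35: L = 30, F = 19, f = 20, h = 5.
Median ≈ 30 + ((29.5 − 19) / 20) × 5 = 32.6250

32.6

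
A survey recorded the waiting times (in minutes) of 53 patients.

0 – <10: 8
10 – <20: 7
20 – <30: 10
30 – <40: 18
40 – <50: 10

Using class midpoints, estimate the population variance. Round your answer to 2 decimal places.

Midpoints: 5, 15, 25, 35, 45
n = 53, Σfm = 1475, mean = 27.8302
Σfm² = 50325
Σf(m − x̄)² = Σfm² − (Σfm)²/n = 50325 − 1475²/53 = 9275.4717
Population variance = 9275.4717 / 53 = 175.0089

175.01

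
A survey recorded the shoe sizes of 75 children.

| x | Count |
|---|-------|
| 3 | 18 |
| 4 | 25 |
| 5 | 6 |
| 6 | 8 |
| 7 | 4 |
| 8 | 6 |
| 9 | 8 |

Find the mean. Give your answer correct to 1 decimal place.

5.1

Values: 3, 4, 5, 6, 7, 8, 9
Σfx = 18×3 + 25×4 + 6×5 + 8×6 + 4×7 + 6×8 + 8×9 = 380
n = Σf = 75
Mean = 380 / 75 = 5.0667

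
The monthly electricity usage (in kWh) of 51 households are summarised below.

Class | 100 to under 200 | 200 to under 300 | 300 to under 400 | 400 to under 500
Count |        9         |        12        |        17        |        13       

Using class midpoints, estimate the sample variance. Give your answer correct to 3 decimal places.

11066.667

Midpoints: 150, 250, 350, 450
n = 51, Σfm = 16150, mean = 316.6667
Σfm² = 5667500
Σf(m − x̄)² = Σfm² − (Σfm)²/n = 5667500 − 16150²/51 = 553333.3333
Sample variance = 553333.3333 / 50 = 11066.6667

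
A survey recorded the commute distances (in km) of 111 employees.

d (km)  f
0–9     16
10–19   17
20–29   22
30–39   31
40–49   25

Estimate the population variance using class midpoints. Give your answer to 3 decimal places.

Midpoints: 4.5, 14.5, 24.5, 34.5, 44.5
n = 111, Σfm = 3039.5, mean = 27.3829
Σfm² = 103507.75
Σf(m − x̄)² = Σfm² − (Σfm)²/n = 103507.75 − 3039.5²/111 = 20277.4775
Population variance = 20277.4775 / 111 = 182.6800

182.680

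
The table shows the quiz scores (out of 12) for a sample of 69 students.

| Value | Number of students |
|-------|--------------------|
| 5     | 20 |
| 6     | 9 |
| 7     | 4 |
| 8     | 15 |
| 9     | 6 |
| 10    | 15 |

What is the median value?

Cumulative frequencies: 20, 29, 33, 48, 54, 69
n = 69, so the median is the value in position (n+1)/2 = 35.
Position 35 falls at value 8.

8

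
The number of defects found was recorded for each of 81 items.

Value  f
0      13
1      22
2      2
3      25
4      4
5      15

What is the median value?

3

Cumulative frequencies: 13, 35, 37, 62, 66, 81
n = 81, so the median is the value in position (n+1)/2 = 41.
Position 41 falls at value 3.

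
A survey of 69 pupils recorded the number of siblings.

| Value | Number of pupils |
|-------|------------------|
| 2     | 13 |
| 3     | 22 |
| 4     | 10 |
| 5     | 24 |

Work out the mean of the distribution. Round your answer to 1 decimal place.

3.7

Values: 2, 3, 4, 5
Σfx = 13×2 + 22×3 + 10×4 + 24×5 = 252
n = Σf = 69
Mean = 252 / 69 = 3.6522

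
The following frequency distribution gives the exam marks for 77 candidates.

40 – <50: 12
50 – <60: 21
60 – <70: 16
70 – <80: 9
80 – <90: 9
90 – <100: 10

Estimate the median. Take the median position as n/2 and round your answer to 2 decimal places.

63.44

Cumulative frequencies: 12, 33, 49, 58, 67, 77
n = 77; position = n/2 = 38.5.
This falls in the class 60 – <70: L = 60, F = 33, f = 16, h = 10.
Median ≈ 60 + ((38.5 − 33) / 16) × 10 = 63.4375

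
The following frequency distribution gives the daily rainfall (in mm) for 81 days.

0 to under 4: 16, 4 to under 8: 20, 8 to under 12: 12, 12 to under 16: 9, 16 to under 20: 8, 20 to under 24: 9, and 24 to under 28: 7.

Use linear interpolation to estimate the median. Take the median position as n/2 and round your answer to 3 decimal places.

Cumulative frequencies: 16, 36, 48, 57, 65, 74, 81
n = 81; position = n/2 = 40.5.
This falls in the class 8 to under 12: L = 8, F = 36, f = 12, h = 4.
Median ≈ 8 + ((40.5 − 36) / 12) × 4 = 9.5000

9.500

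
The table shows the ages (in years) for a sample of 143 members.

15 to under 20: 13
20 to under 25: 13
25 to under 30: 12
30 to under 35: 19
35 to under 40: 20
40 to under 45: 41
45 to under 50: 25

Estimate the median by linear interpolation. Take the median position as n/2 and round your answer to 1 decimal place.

38.6

Cumulative frequencies: 13, 26, 38, 57, 77, 118, 143
n = 143; position = n/2 = 71.5.
This falls in the class 35 to under 40: L = 35, F = 57, f = 20, h = 5.
Median ≈ 35 + ((71.5 − 57) / 20) × 5 = 38.6250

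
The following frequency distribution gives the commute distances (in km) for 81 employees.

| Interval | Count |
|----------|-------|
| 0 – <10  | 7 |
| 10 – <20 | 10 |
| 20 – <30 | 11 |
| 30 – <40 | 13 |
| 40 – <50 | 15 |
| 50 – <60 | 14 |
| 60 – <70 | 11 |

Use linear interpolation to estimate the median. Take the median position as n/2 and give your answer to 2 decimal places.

Cumulative frequencies: 7, 17, 28, 41, 56, 70, 81
n = 81; position = n/2 = 40.5.
This falls in the class 30 – <40: L = 30, F = 28, f = 13, h = 10.
Median ≈ 30 + ((40.5 − 28) / 13) × 10 = 39.6154

39.62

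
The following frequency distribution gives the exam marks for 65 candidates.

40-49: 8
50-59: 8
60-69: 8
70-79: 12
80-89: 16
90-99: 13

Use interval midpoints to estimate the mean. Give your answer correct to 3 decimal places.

73.577

Midpoints: 44.5, 54.5, 64.5, 74.5, 84.5, 94.5
Σfm = 8×44.5 + 8×54.5 + 8×64.5 + 12×74.5 + 16×84.5 + 13×94.5 = 4782.5
n = Σf = 65
Mean = 4782.5 / 65 = 73.5769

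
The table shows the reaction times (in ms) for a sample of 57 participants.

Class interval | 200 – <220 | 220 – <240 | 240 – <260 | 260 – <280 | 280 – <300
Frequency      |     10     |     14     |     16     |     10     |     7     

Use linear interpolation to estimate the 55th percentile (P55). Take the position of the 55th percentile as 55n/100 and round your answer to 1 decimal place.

249.2

Cumulative frequencies: 10, 24, 40, 50, 57
n = 57; position = 55n/100 = 31.35.
This falls in the class 240 – <260: L = 240, F = 24, f = 16, h = 20.
55th percentile ≈ 240 + ((31.35 − 24) / 16) × 20 = 249.1875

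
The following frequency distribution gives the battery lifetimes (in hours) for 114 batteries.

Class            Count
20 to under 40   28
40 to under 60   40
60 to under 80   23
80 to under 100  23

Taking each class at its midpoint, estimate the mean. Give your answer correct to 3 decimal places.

57.193

Midpoints: 30, 50, 70, 90
Σfm = 28×30 + 40×50 + 23×70 + 23×90 = 6520
n = Σf = 114
Mean = 6520 / 114 = 57.1930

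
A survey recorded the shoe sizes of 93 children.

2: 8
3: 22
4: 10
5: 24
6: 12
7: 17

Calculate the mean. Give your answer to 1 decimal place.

4.7

Values: 2, 3, 4, 5, 6, 7
Σfx = 8×2 + 22×3 + 10×4 + 24×5 + 12×6 + 17×7 = 433
n = Σf = 93
Mean = 433 / 93 = 4.6559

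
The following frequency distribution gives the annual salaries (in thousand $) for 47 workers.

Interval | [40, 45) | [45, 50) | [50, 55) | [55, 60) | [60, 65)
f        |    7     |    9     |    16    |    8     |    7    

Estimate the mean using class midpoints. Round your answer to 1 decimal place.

52.4

Midpoints: 42.5, 47.5, 52.5, 57.5, 62.5
Σfm = 7×42.5 + 9×47.5 + 16×52.5 + 8×57.5 + 7×62.5 = 2462.5
n = Σf = 47
Mean = 2462.5 / 47 = 52.3936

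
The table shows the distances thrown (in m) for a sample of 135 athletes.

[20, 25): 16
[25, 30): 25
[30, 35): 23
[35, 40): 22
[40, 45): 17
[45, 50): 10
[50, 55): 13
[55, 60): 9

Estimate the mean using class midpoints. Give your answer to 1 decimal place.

37.2

Midpoints: 22.5, 27.5, 32.5, 37.5, 42.5, 47.5, 52.5, 57.5
Σfm = 16×22.5 + 25×27.5 + 23×32.5 + 22×37.5 + 17×42.5 + 10×47.5 + 13×52.5 + 9×57.5 = 5017.5
n = Σf = 135
Mean = 5017.5 / 135 = 37.1667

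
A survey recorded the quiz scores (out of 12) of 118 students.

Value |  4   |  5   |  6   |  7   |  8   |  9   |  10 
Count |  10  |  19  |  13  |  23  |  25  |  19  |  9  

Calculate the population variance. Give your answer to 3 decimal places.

Values: 4, 5, 6, 7, 8, 9, 10
n = 118, Σfx = 835, mean = 7.0763
Σfx² = 6269
Σf(x − x̄)² = Σfx² − (Σfx)²/n = 6269 − 835²/118 = 360.3136
Population variance = 360.3136 / 118 = 3.0535

3.054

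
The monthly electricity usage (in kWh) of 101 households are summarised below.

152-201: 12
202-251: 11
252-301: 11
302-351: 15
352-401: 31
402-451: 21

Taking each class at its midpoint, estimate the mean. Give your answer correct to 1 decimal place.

Midpoints: 176.5, 226.5, 276.5, 326.5, 376.5, 426.5
Σfm = 12×176.5 + 11×226.5 + 11×276.5 + 15×326.5 + 31×376.5 + 21×426.5 = 33176.5
n = Σf = 101
Mean = 33176.5 / 101 = 328.4802

328.5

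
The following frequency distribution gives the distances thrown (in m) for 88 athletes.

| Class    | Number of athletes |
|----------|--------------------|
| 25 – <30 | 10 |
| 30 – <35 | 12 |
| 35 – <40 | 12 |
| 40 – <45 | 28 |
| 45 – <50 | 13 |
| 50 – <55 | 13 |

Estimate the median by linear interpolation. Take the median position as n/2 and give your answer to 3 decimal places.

Cumulative frequencies: 10, 22, 34, 62, 75, 88
n = 88; position = n/2 = 44.
This falls in the class 40 – <45: L = 40, F = 34, f = 28, h = 5.
Median ≈ 40 + ((44 − 34) / 28) × 5 = 41.7857

41.786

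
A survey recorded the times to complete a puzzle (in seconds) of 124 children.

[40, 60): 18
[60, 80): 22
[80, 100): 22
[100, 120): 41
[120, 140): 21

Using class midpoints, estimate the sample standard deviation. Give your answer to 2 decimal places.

Midpoints: 50, 70, 90, 110, 130
n = 124, Σfm = 11660, mean = 94.0323
Σfm² = 1182000
Σf(m − x̄)² = Σfm² − (Σfm)²/n = 1182000 − 11660²/124 = 85583.8710
Sample variance = 85583.8710 / 123 = 695.8038
Standard deviation = √695.8038 = 26.3781

26.38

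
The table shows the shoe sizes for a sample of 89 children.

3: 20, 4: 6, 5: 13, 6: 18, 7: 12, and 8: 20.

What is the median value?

Cumulative frequencies: 20, 26, 39, 57, 69, 89
n = 89, so the median is the value in position (n+1)/2 = 45.
Position 45 falls at value 6.

6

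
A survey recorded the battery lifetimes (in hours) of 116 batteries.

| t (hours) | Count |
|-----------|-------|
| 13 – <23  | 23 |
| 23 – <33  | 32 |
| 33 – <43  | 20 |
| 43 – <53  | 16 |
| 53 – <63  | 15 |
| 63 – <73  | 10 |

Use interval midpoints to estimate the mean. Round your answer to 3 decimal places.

37.828

Midpoints: 18, 28, 38, 48, 58, 68
Σfm = 23×18 + 32×28 + 20×38 + 16×48 + 15×58 + 10×68 = 4388
n = Σf = 116
Mean = 4388 / 116 = 37.8276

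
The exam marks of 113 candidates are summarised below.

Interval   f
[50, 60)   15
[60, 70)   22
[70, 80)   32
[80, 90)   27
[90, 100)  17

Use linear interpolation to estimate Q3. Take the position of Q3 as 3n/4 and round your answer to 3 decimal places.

Cumulative frequencies: 15, 37, 69, 96, 113
n = 113; position = 3n/4 = 84.75.
This falls in the class [80, 90): L = 80, F = 69, f = 27, h = 10.
Upper quartile ≈ 80 + ((84.75 − 69) / 27) × 10 = 85.8333

85.833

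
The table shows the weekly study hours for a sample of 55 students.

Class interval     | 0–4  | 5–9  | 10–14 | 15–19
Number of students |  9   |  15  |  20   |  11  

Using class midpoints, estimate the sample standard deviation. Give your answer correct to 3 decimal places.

4.963

Midpoints: 2, 7, 12, 17
n = 55, Σfm = 550, mean = 10.0000
Σfm² = 6830
Σf(m − x̄)² = Σfm² − (Σfm)²/n = 6830 − 550²/55 = 1330.0000
Sample variance = 1330.0000 / 54 = 24.6296
Standard deviation = √24.6296 = 4.9628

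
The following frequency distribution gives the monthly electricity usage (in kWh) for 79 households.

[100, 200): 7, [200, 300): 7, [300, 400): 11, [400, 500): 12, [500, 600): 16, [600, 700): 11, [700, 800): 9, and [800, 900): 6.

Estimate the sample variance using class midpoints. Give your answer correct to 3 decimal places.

40460.889

Midpoints: 150, 250, 350, 450, 550, 650, 750, 850
n = 79, Σfm = 39850, mean = 504.4304
Σfm² = 23257500
Σf(m − x̄)² = Σfm² − (Σfm)²/n = 23257500 − 39850²/79 = 3155949.3671
Sample variance = 3155949.3671 / 78 = 40460.8893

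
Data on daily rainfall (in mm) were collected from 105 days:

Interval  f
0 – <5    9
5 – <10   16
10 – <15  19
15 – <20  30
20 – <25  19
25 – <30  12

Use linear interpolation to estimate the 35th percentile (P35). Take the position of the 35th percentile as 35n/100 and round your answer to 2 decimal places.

Cumulative frequencies: 9, 25, 44, 74, 93, 105
n = 105; position = 35n/100 = 36.75.
This falls in the class 10 – <15: L = 10, F = 25, f = 19, h = 5.
35th percentile ≈ 10 + ((36.75 − 25) / 19) × 5 = 13.0921

13.09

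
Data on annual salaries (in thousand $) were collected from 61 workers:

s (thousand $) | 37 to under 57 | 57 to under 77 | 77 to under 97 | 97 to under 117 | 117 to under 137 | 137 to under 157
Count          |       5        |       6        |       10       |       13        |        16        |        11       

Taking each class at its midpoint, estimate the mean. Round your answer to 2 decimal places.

107.33

Midpoints: 47, 67, 87, 107, 127, 147
Σfm = 5×47 + 6×67 + 10×87 + 13×107 + 16×127 + 11×147 = 6547
n = Σf = 61
Mean = 6547 / 61 = 107.3279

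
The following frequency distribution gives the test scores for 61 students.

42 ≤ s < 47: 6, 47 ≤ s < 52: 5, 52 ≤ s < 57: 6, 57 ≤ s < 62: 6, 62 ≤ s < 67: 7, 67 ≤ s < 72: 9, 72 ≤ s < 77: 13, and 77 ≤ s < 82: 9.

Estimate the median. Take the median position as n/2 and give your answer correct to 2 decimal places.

Cumulative frequencies: 6, 11, 17, 23, 30, 39, 52, 61
n = 61; position = n/2 = 30.5.
This falls in the class 67 ≤ s < 72: L = 67, F = 30, f = 9, h = 5.
Median ≈ 67 + ((30.5 − 30) / 9) × 5 = 67.2778

67.28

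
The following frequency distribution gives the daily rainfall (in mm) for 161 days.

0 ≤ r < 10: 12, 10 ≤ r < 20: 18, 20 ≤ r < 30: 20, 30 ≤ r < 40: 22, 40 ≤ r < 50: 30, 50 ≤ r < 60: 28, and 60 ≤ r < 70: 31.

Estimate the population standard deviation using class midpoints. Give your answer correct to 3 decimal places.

18.882

Midpoints: 5, 15, 25, 35, 45, 55, 65
n = 161, Σfm = 6505, mean = 40.4037
Σfm² = 320225
Σf(m − x̄)² = Σfm² − (Σfm)²/n = 320225 − 6505²/161 = 57398.7578
Population variance = 57398.7578 / 161 = 356.5140
Standard deviation = √356.5140 = 18.8816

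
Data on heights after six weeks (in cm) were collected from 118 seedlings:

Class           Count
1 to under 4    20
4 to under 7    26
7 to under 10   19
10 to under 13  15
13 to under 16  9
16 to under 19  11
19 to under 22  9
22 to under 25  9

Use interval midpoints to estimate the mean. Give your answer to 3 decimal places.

10.559

Midpoints: 2.5, 5.5, 8.5, 11.5, 14.5, 17.5, 20.5, 23.5
Σfm = 20×2.5 + 26×5.5 + 19×8.5 + 15×11.5 + 9×14.5 + 11×17.5 + 9×20.5 + 9×23.5 = 1246
n = Σf = 118
Mean = 1246 / 118 = 10.5593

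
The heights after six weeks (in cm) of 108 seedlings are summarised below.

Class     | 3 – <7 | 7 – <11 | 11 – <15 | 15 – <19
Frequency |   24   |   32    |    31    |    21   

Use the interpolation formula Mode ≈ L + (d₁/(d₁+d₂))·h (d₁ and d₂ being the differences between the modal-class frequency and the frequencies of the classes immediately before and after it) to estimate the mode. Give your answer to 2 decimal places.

10.56

Modal class: 7 – <11 (highest frequency 32).
d₁ = 32 − 24 = 8, d₂ = 32 − 31 = 1
Mode ≈ 7 + (8/(8+1)) × 4 = 7 + 3.5556 = 10.5556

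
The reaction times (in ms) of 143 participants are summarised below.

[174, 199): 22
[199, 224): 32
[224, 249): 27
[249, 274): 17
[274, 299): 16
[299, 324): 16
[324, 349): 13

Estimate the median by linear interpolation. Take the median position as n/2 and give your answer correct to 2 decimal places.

Cumulative frequencies: 22, 54, 81, 98, 114, 130, 143
n = 143; position = n/2 = 71.5.
This falls in the class [224, 249): L = 224, F = 54, f = 27, h = 25.
Median ≈ 224 + ((71.5 − 54) / 27) × 25 = 240.2037

240.20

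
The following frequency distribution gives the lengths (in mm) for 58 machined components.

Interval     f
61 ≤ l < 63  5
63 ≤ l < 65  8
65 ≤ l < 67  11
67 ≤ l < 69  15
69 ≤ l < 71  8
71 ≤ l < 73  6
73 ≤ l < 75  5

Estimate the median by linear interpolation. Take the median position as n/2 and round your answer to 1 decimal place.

67.7

Cumulative frequencies: 5, 13, 24, 39, 47, 53, 58
n = 58; position = n/2 = 29.
This falls in the class 67 ≤ l < 69: L = 67, F = 24, f = 15, h = 2.
Median ≈ 67 + ((29 − 24) / 15) × 2 = 67.6667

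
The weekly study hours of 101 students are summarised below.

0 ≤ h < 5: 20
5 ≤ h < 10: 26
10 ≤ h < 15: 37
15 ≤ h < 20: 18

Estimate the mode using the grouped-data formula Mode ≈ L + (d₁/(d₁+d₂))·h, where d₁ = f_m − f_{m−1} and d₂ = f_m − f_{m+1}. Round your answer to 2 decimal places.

11.83

Modal class: 10 ≤ h < 15 (highest frequency 37).
d₁ = 37 − 26 = 11, d₂ = 37 − 18 = 19
Mode ≈ 10 + (11/(11+19)) × 5 = 10 + 1.8333 = 11.8333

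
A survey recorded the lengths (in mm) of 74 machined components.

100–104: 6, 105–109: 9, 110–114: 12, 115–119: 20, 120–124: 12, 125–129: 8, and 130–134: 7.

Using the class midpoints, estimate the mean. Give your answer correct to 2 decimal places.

Midpoints: 102, 107, 112, 117, 122, 127, 132
Σfm = 6×102 + 9×107 + 12×112 + 20×117 + 12×122 + 8×127 + 7×132 = 8663
n = Σf = 74
Mean = 8663 / 74 = 117.0676

117.07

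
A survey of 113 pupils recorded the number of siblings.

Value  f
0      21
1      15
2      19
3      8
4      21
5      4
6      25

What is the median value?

3

Cumulative frequencies: 21, 36, 55, 63, 84, 88, 113
n = 113, so the median is the value in position (n+1)/2 = 57.
Position 57 falls at value 3.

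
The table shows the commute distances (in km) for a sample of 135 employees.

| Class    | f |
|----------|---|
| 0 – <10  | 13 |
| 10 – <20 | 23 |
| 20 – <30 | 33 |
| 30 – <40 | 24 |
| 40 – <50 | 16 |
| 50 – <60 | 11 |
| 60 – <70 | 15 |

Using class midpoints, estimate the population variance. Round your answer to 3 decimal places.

Midpoints: 5, 15, 25, 35, 45, 55, 65
n = 135, Σfm = 4375, mean = 32.4074
Σfm² = 184575
Σf(m − x̄)² = Σfm² − (Σfm)²/n = 184575 − 4375²/135 = 42792.5926
Population variance = 42792.5926 / 135 = 316.9822

316.982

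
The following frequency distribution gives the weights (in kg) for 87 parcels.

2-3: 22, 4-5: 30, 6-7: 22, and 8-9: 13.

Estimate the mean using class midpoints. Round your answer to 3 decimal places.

Midpoints: 2.5, 4.5, 6.5, 8.5
Σfm = 22×2.5 + 30×4.5 + 22×6.5 + 13×8.5 = 443.5
n = Σf = 87
Mean = 443.5 / 87 = 5.0977

5.098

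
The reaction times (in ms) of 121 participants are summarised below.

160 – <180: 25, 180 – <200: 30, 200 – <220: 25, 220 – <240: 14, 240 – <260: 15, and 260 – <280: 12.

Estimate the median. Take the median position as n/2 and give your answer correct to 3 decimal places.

204.400

Cumulative frequencies: 25, 55, 80, 94, 109, 121
n = 121; position = n/2 = 60.5.
This falls in the class 200 – <220: L = 200, F = 55, f = 25, h = 20.
Median ≈ 200 + ((60.5 − 55) / 25) × 20 = 204.4000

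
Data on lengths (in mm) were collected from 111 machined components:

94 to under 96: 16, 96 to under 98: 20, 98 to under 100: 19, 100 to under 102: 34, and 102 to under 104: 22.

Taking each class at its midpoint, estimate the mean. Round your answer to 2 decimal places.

99.47

Midpoints: 95, 97, 99, 101, 103
Σfm = 16×95 + 20×97 + 19×99 + 34×101 + 22×103 = 11041
n = Σf = 111
Mean = 11041 / 111 = 99.4685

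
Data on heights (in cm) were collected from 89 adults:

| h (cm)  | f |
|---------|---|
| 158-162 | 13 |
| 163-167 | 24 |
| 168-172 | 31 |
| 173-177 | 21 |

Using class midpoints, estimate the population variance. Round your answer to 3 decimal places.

Midpoints: 160, 165, 170, 175
n = 89, Σfm = 14985, mean = 168.3708
Σfm² = 2525225
Σf(m − x̄)² = Σfm² − (Σfm)²/n = 2525225 − 14985²/89 = 2188.7640
Population variance = 2188.7640 / 89 = 24.5929

24.593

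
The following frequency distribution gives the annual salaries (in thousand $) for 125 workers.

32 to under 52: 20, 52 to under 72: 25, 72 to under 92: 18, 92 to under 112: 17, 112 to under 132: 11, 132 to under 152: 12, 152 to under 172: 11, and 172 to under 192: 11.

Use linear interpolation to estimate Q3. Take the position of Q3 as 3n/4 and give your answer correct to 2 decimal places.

136.58

Cumulative frequencies: 20, 45, 63, 80, 91, 103, 114, 125
n = 125; position = 3n/4 = 93.75.
This falls in the class 132 to under 152: L = 132, F = 91, f = 12, h = 20.
Upper quartile ≈ 132 + ((93.75 − 91) / 12) × 20 = 136.5833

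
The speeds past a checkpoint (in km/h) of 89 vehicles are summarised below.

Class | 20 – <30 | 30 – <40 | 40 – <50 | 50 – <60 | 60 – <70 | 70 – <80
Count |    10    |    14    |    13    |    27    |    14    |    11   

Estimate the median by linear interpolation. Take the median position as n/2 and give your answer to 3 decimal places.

Cumulative frequencies: 10, 24, 37, 64, 78, 89
n = 89; position = n/2 = 44.5.
This falls in the class 50 – <60: L = 50, F = 37, f = 27, h = 10.
Median ≈ 50 + ((44.5 − 37) / 27) × 10 = 52.7778

52.778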